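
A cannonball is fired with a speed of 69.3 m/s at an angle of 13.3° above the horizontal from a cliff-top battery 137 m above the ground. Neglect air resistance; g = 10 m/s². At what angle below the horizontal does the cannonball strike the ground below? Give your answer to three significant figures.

v_x = 69.3 cos 13.3° = 67.44 m/s.
At impact |v_y| = √(v_y0² + 2 g h) = √(15.94² + 2×10×137) = 54.72 m/s.
Angle below horizontal = arctan(|v_y| / v_x) = arctan(54.72 / 67.44) = 39.1°.

39.1°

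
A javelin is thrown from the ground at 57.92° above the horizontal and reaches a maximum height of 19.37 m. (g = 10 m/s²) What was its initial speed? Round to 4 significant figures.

23.23 m/s

At maximum height v_y = 0, so (v₀ sin θ)² = 2 g H.
v₀ sin 57.92° = √(2 × 10 × 19.37) = 19.682 m/s.
v₀ = 19.682 / sin 57.92° = 19.682 / 0.8473 = 23.23 m/s.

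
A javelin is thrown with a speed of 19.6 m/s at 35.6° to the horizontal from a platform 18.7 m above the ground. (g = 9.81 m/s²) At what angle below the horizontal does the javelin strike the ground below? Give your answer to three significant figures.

v_x = 19.6 cos 35.6° = 15.94 m/s.
At impact |v_y| = √(v_y0² + 2 g h) = √(11.41² + 2×9.81×18.7) = 22.30 m/s.
Angle below horizontal = arctan(|v_y| / v_x) = arctan(22.30 / 15.94) = 54.4°.

54.4°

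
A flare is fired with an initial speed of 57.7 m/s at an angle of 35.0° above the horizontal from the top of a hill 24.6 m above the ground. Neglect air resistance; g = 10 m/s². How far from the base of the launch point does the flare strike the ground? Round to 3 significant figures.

Components: v_x = 57.7 cos 35.0° = 47.27 m/s, v_y = 57.7 sin 35.0° = 33.10 m/s.
Vertical: 0 = 24.6 + 33.10 t − ½(10) t² ⇒ 5.000 t² − 33.10 t − 24.6 = 0.
t = [33.10 + √(1096 + 492.0)] / 10.00 = 7.295 s.
Horizontal: R = v_x · t = 47.27 × 7.295 = 345 m.

345 m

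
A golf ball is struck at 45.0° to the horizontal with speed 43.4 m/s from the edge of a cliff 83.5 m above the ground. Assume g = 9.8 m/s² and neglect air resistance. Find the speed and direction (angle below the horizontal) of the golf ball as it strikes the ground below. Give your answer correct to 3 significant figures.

59.3 m/s at 58.9° below the horizontal

v_x = 43.4 cos 45.0° = 30.69 m/s (constant).
|v_y| at impact = √((30.69)² + 2×9.8×83.5) = 50.78 m/s.
Speed = √(30.69² + 50.78²) = 59.3 m/s; angle = arctan(50.78/30.69) = 58.9° below horizontal.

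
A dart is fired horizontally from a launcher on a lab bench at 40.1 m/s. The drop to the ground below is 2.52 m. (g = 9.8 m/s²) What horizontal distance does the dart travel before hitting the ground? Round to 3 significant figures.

Initial vertical velocity is zero, so the fall time comes from h = ½ g t²: t = √(2 × 2.52 / 9.8) = 0.7171 s.
Horizontal motion is uniform at 40.1 m/s, so x = 40.1 × 0.7171 = 28.8 m.

28.8 m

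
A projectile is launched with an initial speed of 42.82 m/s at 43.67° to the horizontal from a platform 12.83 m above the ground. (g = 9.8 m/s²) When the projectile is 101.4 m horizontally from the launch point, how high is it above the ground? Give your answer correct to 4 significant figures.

v_x = 42.82 cos 43.67° = 30.973 m/s, v_y0 = 42.82 sin 43.67° = 29.567 m/s.
Time to reach x = 101.4 m: t = x / v_x = 101.4 / 30.973 = 3.2738 s.
y = 12.83 + v_y0 t − ½ g t² = 12.83 + 29.567×3.2738 − 4.900×3.2738² = 57.11 m.

57.11 m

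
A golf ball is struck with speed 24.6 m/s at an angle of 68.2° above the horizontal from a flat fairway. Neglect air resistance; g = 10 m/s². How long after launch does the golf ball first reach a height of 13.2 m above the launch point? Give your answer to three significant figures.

v_y0 = 24.6 sin 68.2° = 22.84 m/s.
Set y = v_y0 t − ½ g t² = 13.2: 5.000 t² − 22.84 t + 13.2 = 0.
t = [22.84 ± √(521.7 − 264.0)] / 10 = (22.84 ± 16.05) / 10, giving t = 0.679 s or t = 3.89 s.
The golf ball is on the way up at the first time, so t = 0.679 s.

0.679 s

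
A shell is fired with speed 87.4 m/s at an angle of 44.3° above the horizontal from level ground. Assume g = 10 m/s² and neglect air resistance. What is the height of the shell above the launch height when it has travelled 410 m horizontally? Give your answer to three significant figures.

v_x = 87.4 cos 44.3° = 62.55 m/s, v_y0 = 87.4 sin 44.3° = 61.04 m/s.
Time to reach x = 410 m: t = x / v_x = 410 / 62.55 = 6.555 s.
y = v_y0 t − ½ g t² = 61.04×6.555 − 5.000×6.555² = 185 m.

185 m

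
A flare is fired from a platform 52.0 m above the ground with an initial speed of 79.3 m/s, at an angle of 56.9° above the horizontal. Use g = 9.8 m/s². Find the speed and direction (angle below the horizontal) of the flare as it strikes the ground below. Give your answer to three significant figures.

85.5 m/s at 59.6° below the horizontal

v_x = 79.3 cos 56.9° = 43.31 m/s (constant).
|v_y| at impact = √((66.43)² + 2×9.8×52.0) = 73.70 m/s.
Speed = √(43.31² + 73.70²) = 85.5 m/s; angle = arctan(73.70/43.31) = 59.6° below horizontal.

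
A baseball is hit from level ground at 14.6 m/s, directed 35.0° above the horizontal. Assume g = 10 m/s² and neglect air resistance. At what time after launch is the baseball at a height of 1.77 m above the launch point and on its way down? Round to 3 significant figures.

v_y0 = 14.6 sin 35.0° = 8.374 m/s.
Set y = v_y0 t − ½ g t² = 1.77: 5.000 t² − 8.374 t + 1.77 = 0.
t = [8.374 ± √(70.12 − 35.40)] / 10 = (8.374 ± 5.892) / 10, giving t = 0.248 s or t = 1.43 s.
On the way down corresponds to the larger root: t = 1.43 s.

1.43 s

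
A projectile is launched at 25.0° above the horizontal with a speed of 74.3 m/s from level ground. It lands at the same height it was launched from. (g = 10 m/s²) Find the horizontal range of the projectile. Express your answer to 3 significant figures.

For level ground, R = v₀² sin(2θ) / g.
sin(2 × 25.0°) = sin 50.00° = 0.7660.
R = (74.3)² × 0.7660 / 10 = 423 m.

423 m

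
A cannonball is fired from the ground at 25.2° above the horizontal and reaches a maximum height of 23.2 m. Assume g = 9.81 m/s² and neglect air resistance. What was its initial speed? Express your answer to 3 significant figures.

50.1 m/s

At maximum height v_y = 0, so (v₀ sin θ)² = 2 g H.
v₀ sin 25.2° = √(2 × 9.81 × 23.2) = 21.34 m/s.
v₀ = 21.34 / sin 25.2° = 21.34 / 0.4258 = 50.1 m/s.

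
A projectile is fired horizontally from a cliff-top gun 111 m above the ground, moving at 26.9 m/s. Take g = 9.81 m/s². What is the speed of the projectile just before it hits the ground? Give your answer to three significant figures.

53.9 m/s

Fall time: t = √(2 × 111 / 9.81) = 4.757 s.
At impact: v_x = 26.9 m/s (unchanged), v_y = g t = 9.81 × 4.757 = 46.67 m/s.
Speed = √(v_x² + v_y²) = √(723.6 + 2178) = 53.9 m/s.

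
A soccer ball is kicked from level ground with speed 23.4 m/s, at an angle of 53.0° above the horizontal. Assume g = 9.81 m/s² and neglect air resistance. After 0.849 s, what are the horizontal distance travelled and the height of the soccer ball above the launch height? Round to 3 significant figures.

v_x = 23.4 cos 53.0° = 14.08 m/s; v_y0 = 23.4 sin 53.0° = 18.69 m/s.
x = v_x t = 14.08 × 0.849 = 12.0 m.
y = v_y0 t − ½ g t² = 18.69×0.849 − 4.905×0.849² = 12.3 m.

x = 12.0 m, y = 12.3 m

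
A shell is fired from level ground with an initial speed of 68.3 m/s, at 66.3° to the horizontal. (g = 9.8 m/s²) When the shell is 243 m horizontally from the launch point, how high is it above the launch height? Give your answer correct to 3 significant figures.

170 m

v_x = 68.3 cos 66.3° = 27.45 m/s, v_y0 = 68.3 sin 66.3° = 62.54 m/s.
Time to reach x = 243 m: t = x / v_x = 243 / 27.45 = 8.852 s.
y = v_y0 t − ½ g t² = 62.54×8.852 − 4.900×8.852² = 170 m.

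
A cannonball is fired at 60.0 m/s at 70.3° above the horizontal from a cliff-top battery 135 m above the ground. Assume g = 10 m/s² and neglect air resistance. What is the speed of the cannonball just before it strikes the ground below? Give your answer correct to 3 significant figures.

v_x = 60.0 cos 70.3° = 20.23 m/s is unchanged throughout.
For the vertical component, v_y² = v_y0² + 2 g h = (56.49)² + 2×10×135 = 5891, so |v_y| = 76.75 m/s.
Impact speed = √(v_x² + v_y²) = √(409.3 + 5891) = 79.4 m/s.

79.4 m/s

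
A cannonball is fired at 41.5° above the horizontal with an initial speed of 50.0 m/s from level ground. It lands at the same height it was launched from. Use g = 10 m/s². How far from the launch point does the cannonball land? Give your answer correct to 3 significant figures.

248 m

Components: v_x = 50.0 cos 41.5° = 37.45 m/s, v_y = 50.0 sin 41.5° = 33.13 m/s.
Time of flight (same landing height): t = 2 v_y / g = 2 × 33.13 / 10 = 6.626 s.
Range: R = v_x · t = 37.45 × 6.626 = 248 m.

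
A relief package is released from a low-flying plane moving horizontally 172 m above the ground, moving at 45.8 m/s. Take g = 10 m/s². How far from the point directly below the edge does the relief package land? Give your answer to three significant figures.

269 m

Initial vertical velocity is zero, so the fall time comes from h = ½ g t²: t = √(2 × 172 / 10) = 5.865 s.
Horizontal motion is uniform at 45.8 m/s, so x = 45.8 × 5.865 = 269 m.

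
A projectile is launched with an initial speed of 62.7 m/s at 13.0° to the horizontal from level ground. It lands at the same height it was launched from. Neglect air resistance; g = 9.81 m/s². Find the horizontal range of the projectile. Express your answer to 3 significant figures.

176 m

Components: v_x = 62.7 cos 13.0° = 61.09 m/s, v_y = 62.7 sin 13.0° = 14.10 m/s.
Time of flight (same landing height): t = 2 v_y / g = 2 × 14.10 / 9.81 = 2.875 s.
Range: R = v_x · t = 61.09 × 2.875 = 176 m.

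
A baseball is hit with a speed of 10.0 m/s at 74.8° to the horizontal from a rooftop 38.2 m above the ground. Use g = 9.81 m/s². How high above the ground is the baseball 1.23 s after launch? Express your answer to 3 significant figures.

v_y0 = 10.0 sin 74.8° = 9.650 m/s.
y(t) = 38.2 + v_y0 t − ½ g t² = 38.2 + 9.650×1.23 − ½×9.81×1.23² = 42.6 m.

42.6 m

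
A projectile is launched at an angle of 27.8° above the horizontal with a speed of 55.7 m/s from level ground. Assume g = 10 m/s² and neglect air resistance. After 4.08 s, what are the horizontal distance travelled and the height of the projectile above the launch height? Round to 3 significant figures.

v_x = 55.7 cos 27.8° = 49.27 m/s; v_y0 = 55.7 sin 27.8° = 25.98 m/s.
x = v_x t = 49.27 × 4.08 = 201 m.
y = v_y0 t − ½ g t² = 25.98×4.08 − 5.000×4.08² = 22.8 m.

x = 201 m, y = 22.8 m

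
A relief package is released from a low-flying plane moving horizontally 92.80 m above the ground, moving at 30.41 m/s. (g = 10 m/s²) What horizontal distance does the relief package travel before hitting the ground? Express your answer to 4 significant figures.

131.0 m

Initial vertical velocity is zero, so the fall time comes from h = ½ g t²: t = √(2 × 92.80 / 10) = 4.3081 s.
Horizontal motion is uniform at 30.41 m/s, so x = 30.41 × 4.3081 = 131.0 m.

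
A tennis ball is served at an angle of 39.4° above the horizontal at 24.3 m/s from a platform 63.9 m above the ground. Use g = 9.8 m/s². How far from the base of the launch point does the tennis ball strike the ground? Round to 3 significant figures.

Components: v_x = 24.3 cos 39.4° = 18.78 m/s, v_y = 24.3 sin 39.4° = 15.42 m/s.
Vertical: 0 = 63.9 + 15.42 t − ½(9.8) t² ⇒ 4.900 t² − 15.42 t − 63.9 = 0.
t = [15.42 + √(237.8 + 1252)] / 9.800 = 5.512 s.
Horizontal: R = v_x · t = 18.78 × 5.512 = 104 m.

104 m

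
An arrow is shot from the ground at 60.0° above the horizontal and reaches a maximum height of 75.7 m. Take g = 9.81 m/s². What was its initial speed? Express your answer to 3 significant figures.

44.5 m/s

At maximum height v_y = 0, so (v₀ sin θ)² = 2 g H.
v₀ sin 60.0° = √(2 × 9.81 × 75.7) = 38.54 m/s.
v₀ = 38.54 / sin 60.0° = 38.54 / 0.8660 = 44.5 m/s.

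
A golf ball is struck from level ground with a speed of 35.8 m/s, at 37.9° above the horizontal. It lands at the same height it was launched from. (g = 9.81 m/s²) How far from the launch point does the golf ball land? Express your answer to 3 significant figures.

For level ground, R = v₀² sin(2θ) / g.
sin(2 × 37.9°) = sin 75.80° = 0.9694.
R = (35.8)² × 0.9694 / 9.81 = 127 m.

127 m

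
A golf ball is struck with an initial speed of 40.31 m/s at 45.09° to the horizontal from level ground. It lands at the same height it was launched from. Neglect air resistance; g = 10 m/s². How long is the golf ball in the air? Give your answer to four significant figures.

Vertical component: v_y = 40.31 sin 45.09° = 28.548 m/s.
For a projectile landing at launch height, time of flight is t = 2 v_y / g = 2 × 28.548 / 10 = 5.710 s.

5.710 s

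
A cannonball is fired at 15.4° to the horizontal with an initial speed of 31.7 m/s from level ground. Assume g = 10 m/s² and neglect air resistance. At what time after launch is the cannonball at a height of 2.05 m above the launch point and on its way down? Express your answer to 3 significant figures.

v_y0 = 31.7 sin 15.4° = 8.418 m/s.
Set y = v_y0 t − ½ g t² = 2.05: 5.000 t² − 8.418 t + 2.05 = 0.
t = [8.418 ± √(70.86 − 41.00)] / 10 = (8.418 ± 5.464) / 10, giving t = 0.295 s or t = 1.39 s.
On the way down corresponds to the larger root: t = 1.39 s.

1.39 s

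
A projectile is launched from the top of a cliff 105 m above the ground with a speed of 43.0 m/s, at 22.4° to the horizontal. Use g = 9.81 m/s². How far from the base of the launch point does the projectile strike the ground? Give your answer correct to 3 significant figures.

Components: v_x = 43.0 cos 22.4° = 39.76 m/s, v_y = 43.0 sin 22.4° = 16.39 m/s.
Vertical: 0 = 105 + 16.39 t − ½(9.81) t² ⇒ 4.905 t² − 16.39 t − 105 = 0.
t = [16.39 + √(268.6 + 2060)] / 9.810 = 6.590 s.
Horizontal: R = v_x · t = 39.76 × 6.590 = 262 m.

262 m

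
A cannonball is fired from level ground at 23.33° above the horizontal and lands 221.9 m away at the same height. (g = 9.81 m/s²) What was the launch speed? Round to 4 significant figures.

54.71 m/s

On level ground, R = v₀² sin(2θ) / g, so v₀ = √(R g / sin 2θ).
sin(2 × 23.33°) = 0.7273.
v₀ = √(221.9 × 9.81 / 0.7273) = √2993.0 = 54.71 m/s.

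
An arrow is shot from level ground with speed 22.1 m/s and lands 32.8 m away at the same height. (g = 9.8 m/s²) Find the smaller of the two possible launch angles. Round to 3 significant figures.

Level-ground range: R = v₀² sin(2θ)/g ⇒ sin 2θ = R g / v₀² = 32.8×9.8/22.1² = 0.6581.
2θ = arcsin(0.6581) = 41.16° or 180° − 41.16° = 138.84°.
So θ = 20.6° or θ = 69.4°.

20.6°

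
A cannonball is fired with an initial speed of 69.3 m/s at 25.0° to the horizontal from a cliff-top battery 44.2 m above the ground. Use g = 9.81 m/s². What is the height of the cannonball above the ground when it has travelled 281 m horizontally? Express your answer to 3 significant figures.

77.1 m

v_x = 69.3 cos 25.0° = 62.81 m/s, v_y0 = 69.3 sin 25.0° = 29.29 m/s.
Time to reach x = 281 m: t = x / v_x = 281 / 62.81 = 4.474 s.
y = 44.2 + v_y0 t − ½ g t² = 44.2 + 29.29×4.474 − 4.905×4.474² = 77.1 m.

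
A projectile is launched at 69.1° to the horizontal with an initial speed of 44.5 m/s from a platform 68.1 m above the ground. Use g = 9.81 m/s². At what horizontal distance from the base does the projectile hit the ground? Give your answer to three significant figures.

Components: v_x = 44.5 cos 69.1° = 15.87 m/s, v_y = 44.5 sin 69.1° = 41.57 m/s.
Vertical: 0 = 68.1 + 41.57 t − ½(9.81) t² ⇒ 4.905 t² − 41.57 t − 68.1 = 0.
t = [41.57 + √(1728 + 1336)] / 9.810 = 9.880 s.
Horizontal: R = v_x · t = 15.87 × 9.880 = 157 m.

157 m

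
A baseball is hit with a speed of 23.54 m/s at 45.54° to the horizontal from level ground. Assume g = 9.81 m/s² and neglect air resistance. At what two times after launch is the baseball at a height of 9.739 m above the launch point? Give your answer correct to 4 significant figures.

0.7392 s and 2.686 s

v_y0 = 23.54 sin 45.54° = 16.801 m/s.
Set y = v_y0 t − ½ g t² = 9.739: 4.905 t² − 16.801 t + 9.739 = 0.
t = [16.801 ± √(282.27 − 191.08)] / 9.81 = (16.801 ± 9.5493) / 9.81, giving t = 0.7392 s or t = 2.686 s.
So the baseball is at 9.739 m at t = 0.7392 s (rising) and t = 2.686 s (falling).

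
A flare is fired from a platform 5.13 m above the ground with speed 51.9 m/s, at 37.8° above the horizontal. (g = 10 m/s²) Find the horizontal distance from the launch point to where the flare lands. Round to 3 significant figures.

267 m

Components: v_x = 51.9 cos 37.8° = 41.01 m/s, v_y = 51.9 sin 37.8° = 31.81 m/s.
Vertical: 0 = 5.13 + 31.81 t − ½(10) t² ⇒ 5.000 t² − 31.81 t − 5.13 = 0.
t = [31.81 + √(1012 + 102.6)] / 10.00 = 6.520 s.
Horizontal: R = v_x · t = 41.01 × 6.520 = 267 m.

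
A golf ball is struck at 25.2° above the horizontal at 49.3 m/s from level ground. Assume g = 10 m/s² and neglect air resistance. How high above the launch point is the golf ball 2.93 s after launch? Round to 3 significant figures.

18.6 m

v_y0 = 49.3 sin 25.2° = 20.99 m/s.
y(t) = v_y0 t − ½ g t² = 20.99×2.93 − 5.000×2.93² = 18.6 m.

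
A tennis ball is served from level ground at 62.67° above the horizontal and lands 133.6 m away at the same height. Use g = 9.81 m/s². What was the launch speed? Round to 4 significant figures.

On level ground, R = v₀² sin(2θ) / g, so v₀ = √(R g / sin 2θ).
sin(2 × 62.67°) = 0.8157.
v₀ = √(133.6 × 9.81 / 0.8157) = √1606.7 = 40.08 m/s.

40.08 m/s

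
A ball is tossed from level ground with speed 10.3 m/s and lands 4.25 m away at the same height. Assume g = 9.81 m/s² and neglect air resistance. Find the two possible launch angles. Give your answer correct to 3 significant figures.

Level-ground range: R = v₀² sin(2θ)/g ⇒ sin 2θ = R g / v₀² = 4.25×9.81/10.3² = 0.3930.
2θ = arcsin(0.3930) = 23.14° or 180° − 23.14° = 156.86°.
So θ = 11.6° or θ = 78.4°.

11.6° and 78.4°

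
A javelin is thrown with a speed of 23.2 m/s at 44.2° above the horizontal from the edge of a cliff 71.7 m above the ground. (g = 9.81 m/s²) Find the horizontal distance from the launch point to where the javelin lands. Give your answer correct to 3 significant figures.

Components: v_x = 23.2 cos 44.2° = 16.63 m/s, v_y = 23.2 sin 44.2° = 16.17 m/s.
Vertical: 0 = 71.7 + 16.17 t − ½(9.81) t² ⇒ 4.905 t² − 16.17 t − 71.7 = 0.
t = [16.17 + √(261.5 + 1407)] / 9.810 = 5.812 s.
Horizontal: R = v_x · t = 16.63 × 5.812 = 96.7 m.

96.7 m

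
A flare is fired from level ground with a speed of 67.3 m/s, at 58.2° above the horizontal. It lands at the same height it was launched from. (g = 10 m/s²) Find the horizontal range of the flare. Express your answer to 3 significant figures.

406 m

For level ground, R = v₀² sin(2θ) / g.
sin(2 × 58.2°) = sin 116.4° = 0.8957.
R = (67.3)² × 0.8957 / 10 = 406 m.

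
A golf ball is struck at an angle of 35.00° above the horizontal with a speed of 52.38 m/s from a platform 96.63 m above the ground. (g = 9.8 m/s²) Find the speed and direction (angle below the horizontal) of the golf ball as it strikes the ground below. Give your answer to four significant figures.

68.10 m/s at 50.95° below the horizontal

v_x = 52.38 cos 35.00° = 42.907 m/s (constant).
|v_y| at impact = √((30.044)² + 2×9.8×96.63) = 52.883 m/s.
Speed = √(42.907² + 52.883²) = 68.10 m/s; angle = arctan(52.883/42.907) = 50.95° below horizontal.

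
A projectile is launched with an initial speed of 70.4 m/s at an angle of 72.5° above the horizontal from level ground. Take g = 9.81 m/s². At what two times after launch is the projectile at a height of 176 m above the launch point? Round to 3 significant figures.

v_y0 = 70.4 sin 72.5° = 67.14 m/s.
Set y = v_y0 t − ½ g t² = 176: 4.905 t² − 67.14 t + 176 = 0.
t = [67.14 ± √(4508 − 3453)] / 9.81 = (67.14 ± 32.48) / 9.81, giving t = 3.53 s or t = 10.2 s.
So the projectile is at 176 m at t = 3.53 s (rising) and t = 10.2 s (falling).

3.53 s and 10.2 s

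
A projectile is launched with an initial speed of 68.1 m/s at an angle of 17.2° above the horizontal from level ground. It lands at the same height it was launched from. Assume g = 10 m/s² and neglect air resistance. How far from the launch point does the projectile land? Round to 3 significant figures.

262 m

For level ground, R = v₀² sin(2θ) / g.
sin(2 × 17.2°) = sin 34.40° = 0.5650.
R = (68.1)² × 0.5650 / 10 = 262 m.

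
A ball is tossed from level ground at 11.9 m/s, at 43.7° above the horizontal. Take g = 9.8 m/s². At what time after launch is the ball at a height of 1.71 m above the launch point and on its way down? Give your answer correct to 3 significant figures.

1.43 s

v_y0 = 11.9 sin 43.7° = 8.222 m/s.
Set y = v_y0 t − ½ g t² = 1.71: 4.900 t² − 8.222 t + 1.71 = 0.
t = [8.222 ± √(67.60 − 33.52)] / 9.8 = (8.222 ± 5.838) / 9.8, giving t = 0.243 s or t = 1.43 s.
On the way down corresponds to the larger root: t = 1.43 s.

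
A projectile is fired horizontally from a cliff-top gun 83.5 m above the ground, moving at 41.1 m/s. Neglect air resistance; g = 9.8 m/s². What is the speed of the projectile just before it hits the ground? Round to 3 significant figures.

57.7 m/s

Fall time: t = √(2 × 83.5 / 9.8) = 4.128 s.
At impact: v_x = 41.1 m/s (unchanged), v_y = g t = 9.8 × 4.128 = 40.45 m/s.
Speed = √(v_x² + v_y²) = √(1689 + 1636) = 57.7 m/s.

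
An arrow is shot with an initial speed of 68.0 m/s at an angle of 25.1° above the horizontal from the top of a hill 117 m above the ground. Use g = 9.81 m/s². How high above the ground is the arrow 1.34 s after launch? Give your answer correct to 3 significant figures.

v_y0 = 68.0 sin 25.1° = 28.85 m/s.
y(t) = 117 + v_y0 t − ½ g t² = 117 + 28.85×1.34 − ½×9.81×1.34² = 147 m.

147 m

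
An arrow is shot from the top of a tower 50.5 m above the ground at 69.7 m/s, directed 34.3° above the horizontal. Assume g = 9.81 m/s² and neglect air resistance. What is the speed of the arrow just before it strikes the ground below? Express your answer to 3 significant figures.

76.5 m/s

v_x = 69.7 cos 34.3° = 57.58 m/s is unchanged throughout.
For the vertical component, v_y² = v_y0² + 2 g h = (39.28)² + 2×9.81×50.5 = 2534, so |v_y| = 50.34 m/s.
Impact speed = √(v_x² + v_y²) = √(3315 + 2534) = 76.5 m/s.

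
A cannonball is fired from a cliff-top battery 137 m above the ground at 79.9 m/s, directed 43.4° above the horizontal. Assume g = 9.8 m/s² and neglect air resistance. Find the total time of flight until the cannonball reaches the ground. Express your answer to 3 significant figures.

Vertical component: v_y = 79.9 sin 43.4° = 54.90 m/s.
Taking up as positive with launch at y = 137 m, landing at y = 0: 0 = 137 + 54.90 t − ½(9.8) t².
Solving 4.900 t² − 54.90 t − 137 = 0 gives t = [54.90 + √(54.90² + 4·4.900·137)] / 9.800 = 13.3 s.

13.3 s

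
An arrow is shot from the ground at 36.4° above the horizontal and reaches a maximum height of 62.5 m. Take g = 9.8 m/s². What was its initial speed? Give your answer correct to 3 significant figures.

59.0 m/s

At maximum height v_y = 0, so (v₀ sin θ)² = 2 g H.
v₀ sin 36.4° = √(2 × 9.8 × 62.5) = 35.00 m/s.
v₀ = 35.00 / sin 36.4° = 35.00 / 0.5934 = 59.0 m/s.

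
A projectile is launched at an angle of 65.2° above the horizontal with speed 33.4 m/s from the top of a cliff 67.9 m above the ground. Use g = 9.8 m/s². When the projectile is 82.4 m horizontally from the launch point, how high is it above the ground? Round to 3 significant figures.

76.7 m

v_x = 33.4 cos 65.2° = 14.01 m/s, v_y0 = 33.4 sin 65.2° = 30.32 m/s.
Time to reach x = 82.4 m: t = x / v_x = 82.4 / 14.01 = 5.882 s.
y = 67.9 + v_y0 t − ½ g t² = 67.9 + 30.32×5.882 − 4.900×5.882² = 76.7 m.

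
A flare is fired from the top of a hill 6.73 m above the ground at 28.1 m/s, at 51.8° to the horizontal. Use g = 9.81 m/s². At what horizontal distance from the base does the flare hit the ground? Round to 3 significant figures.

83.2 m

Components: v_x = 28.1 cos 51.8° = 17.38 m/s, v_y = 28.1 sin 51.8° = 22.08 m/s.
Vertical: 0 = 6.73 + 22.08 t − ½(9.81) t² ⇒ 4.905 t² − 22.08 t − 6.73 = 0.
t = [22.08 + √(487.5 + 132.0)] / 9.810 = 4.788 s.
Horizontal: R = v_x · t = 17.38 × 4.788 = 83.2 m.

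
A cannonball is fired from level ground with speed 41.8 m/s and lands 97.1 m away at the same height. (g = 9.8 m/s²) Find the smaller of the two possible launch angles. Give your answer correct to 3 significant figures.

16.5°

Level-ground range: R = v₀² sin(2θ)/g ⇒ sin 2θ = R g / v₀² = 97.1×9.8/41.8² = 0.5446.
2θ = arcsin(0.5446) = 33.00° or 180° − 33.00° = 147.00°.
So θ = 16.5° or θ = 73.5°.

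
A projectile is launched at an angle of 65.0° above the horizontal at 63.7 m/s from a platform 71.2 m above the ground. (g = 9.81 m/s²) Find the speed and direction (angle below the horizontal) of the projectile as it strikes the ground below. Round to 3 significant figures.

v_x = 63.7 cos 65.0° = 26.92 m/s (constant).
|v_y| at impact = √((57.73)² + 2×9.81×71.2) = 68.77 m/s.
Speed = √(26.92² + 68.77²) = 73.9 m/s; angle = arctan(68.77/26.92) = 68.6° below horizontal.

73.9 m/s at 68.6° below the horizontal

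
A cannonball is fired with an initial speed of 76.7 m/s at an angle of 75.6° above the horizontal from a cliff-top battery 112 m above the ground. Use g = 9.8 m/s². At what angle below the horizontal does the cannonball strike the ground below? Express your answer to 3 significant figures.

77.7°

v_x = 76.7 cos 75.6° = 19.07 m/s.
At impact |v_y| = √(v_y0² + 2 g h) = √(74.29² + 2×9.8×112) = 87.83 m/s.
Angle below horizontal = arctan(|v_y| / v_x) = arctan(87.83 / 19.07) = 77.7°.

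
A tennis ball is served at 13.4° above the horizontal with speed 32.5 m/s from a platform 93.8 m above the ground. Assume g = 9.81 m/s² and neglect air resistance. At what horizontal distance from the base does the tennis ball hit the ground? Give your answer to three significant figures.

165 m

Components: v_x = 32.5 cos 13.4° = 31.62 m/s, v_y = 32.5 sin 13.4° = 7.532 m/s.
Vertical: 0 = 93.8 + 7.532 t − ½(9.81) t² ⇒ 4.905 t² − 7.532 t − 93.8 = 0.
t = [7.532 + √(56.73 + 1840)] / 9.810 = 5.207 s.
Horizontal: R = v_x · t = 31.62 × 5.207 = 165 m.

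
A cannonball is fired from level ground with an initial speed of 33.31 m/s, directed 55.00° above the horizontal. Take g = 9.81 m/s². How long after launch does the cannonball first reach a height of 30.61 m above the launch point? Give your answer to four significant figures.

v_y0 = 33.31 sin 55.00° = 27.286 m/s.
Set y = v_y0 t − ½ g t² = 30.61: 4.905 t² − 27.286 t + 30.61 = 0.
t = [27.286 ± √(744.53 − 600.57)] / 9.81 = (27.286 ± 11.998) / 9.81, giving t = 1.558 s or t = 4.004 s.
The cannonball is on the way up at the first time, so t = 1.558 s.

1.558 s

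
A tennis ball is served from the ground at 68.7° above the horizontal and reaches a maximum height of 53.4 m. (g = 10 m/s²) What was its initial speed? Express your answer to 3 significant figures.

35.1 m/s

At maximum height v_y = 0, so (v₀ sin θ)² = 2 g H.
v₀ sin 68.7° = √(2 × 10 × 53.4) = 32.68 m/s.
v₀ = 32.68 / sin 68.7° = 32.68 / 0.9317 = 35.1 m/s.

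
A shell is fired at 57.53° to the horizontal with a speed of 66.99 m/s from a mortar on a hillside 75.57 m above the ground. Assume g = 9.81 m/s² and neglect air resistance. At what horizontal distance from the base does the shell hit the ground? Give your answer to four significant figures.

Components: v_x = 66.99 cos 57.53° = 35.964 m/s, v_y = 66.99 sin 57.53° = 56.518 m/s.
Vertical: 0 = 75.57 + 56.518 t − ½(9.81) t² ⇒ 4.905 t² − 56.518 t − 75.57 = 0.
t = [56.518 + √(3194.3 + 1482.7)] / 9.810 = 12.733 s.
Horizontal: R = v_x · t = 35.964 × 12.733 = 457.9 m.

457.9 m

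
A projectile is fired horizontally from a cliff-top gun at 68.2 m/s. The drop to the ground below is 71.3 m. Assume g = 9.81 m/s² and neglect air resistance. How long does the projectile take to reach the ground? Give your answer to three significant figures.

The horizontal speed doesn't affect the fall. With v_y0 = 0, h = ½ g t².
t = √(2 × 71.3 / 9.81) = √14.54 = 3.81 s.

3.81 s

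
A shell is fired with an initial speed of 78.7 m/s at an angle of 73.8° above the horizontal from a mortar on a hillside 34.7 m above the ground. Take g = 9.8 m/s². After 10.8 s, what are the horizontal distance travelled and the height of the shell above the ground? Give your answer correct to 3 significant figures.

v_x = 78.7 cos 73.8° = 21.96 m/s; v_y0 = 78.7 sin 73.8° = 75.58 m/s.
x = v_x t = 21.96 × 10.8 = 237 m.
y = 34.7 + v_y0 t − ½ g t² = 279 m.

x = 237 m, y = 279 m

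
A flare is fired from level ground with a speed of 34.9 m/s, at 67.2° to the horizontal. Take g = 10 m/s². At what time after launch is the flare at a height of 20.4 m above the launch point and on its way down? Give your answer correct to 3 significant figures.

v_y0 = 34.9 sin 67.2° = 32.17 m/s.
Set y = v_y0 t − ½ g t² = 20.4: 5.000 t² − 32.17 t + 20.4 = 0.
t = [32.17 ± √(1035 − 408.0)] / 10 = (32.17 ± 25.04) / 10, giving t = 0.713 s or t = 5.72 s.
On the way down corresponds to the larger root: t = 5.72 s.

5.72 s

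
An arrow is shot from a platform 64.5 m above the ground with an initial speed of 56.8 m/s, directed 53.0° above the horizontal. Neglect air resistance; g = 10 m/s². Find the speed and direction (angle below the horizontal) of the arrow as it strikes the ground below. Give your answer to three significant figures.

v_x = 56.8 cos 53.0° = 34.18 m/s (constant).
|v_y| at impact = √((45.36)² + 2×10×64.5) = 57.86 m/s.
Speed = √(34.18² + 57.86²) = 67.2 m/s; angle = arctan(57.86/34.18) = 59.4° below horizontal.

67.2 m/s at 59.4° below the horizontal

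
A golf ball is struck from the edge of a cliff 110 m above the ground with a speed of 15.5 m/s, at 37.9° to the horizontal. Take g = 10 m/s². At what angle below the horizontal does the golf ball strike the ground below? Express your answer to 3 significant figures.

v_x = 15.5 cos 37.9° = 12.23 m/s.
At impact |v_y| = √(v_y0² + 2 g h) = √(9.521² + 2×10×110) = 47.86 m/s.
Angle below horizontal = arctan(|v_y| / v_x) = arctan(47.86 / 12.23) = 75.7°.

75.7°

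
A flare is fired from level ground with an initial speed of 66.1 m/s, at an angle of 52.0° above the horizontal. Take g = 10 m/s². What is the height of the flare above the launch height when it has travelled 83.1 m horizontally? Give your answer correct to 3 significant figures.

v_x = 66.1 cos 52.0° = 40.70 m/s, v_y0 = 66.1 sin 52.0° = 52.09 m/s.
Time to reach x = 83.1 m: t = x / v_x = 83.1 / 40.70 = 2.042 s.
y = v_y0 t − ½ g t² = 52.09×2.042 − 5.000×2.042² = 85.5 m.

85.5 m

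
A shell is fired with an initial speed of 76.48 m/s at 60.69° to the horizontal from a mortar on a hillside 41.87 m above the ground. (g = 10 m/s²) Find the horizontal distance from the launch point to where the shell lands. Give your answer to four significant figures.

521.9 m

Components: v_x = 76.48 cos 60.69° = 37.440 m/s, v_y = 76.48 sin 60.69° = 66.689 m/s.
Vertical: 0 = 41.87 + 66.689 t − ½(10) t² ⇒ 5.000 t² − 66.689 t − 41.87 = 0.
t = [66.689 + √(4447.4 + 837.40)] / 10.00 = 13.939 s.
Horizontal: R = v_x · t = 37.440 × 13.939 = 521.9 m.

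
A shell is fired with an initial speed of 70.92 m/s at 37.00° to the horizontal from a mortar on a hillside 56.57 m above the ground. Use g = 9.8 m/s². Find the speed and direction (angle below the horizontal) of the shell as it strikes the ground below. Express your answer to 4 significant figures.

78.35 m/s at 43.70° below the horizontal

v_x = 70.92 cos 37.00° = 56.639 m/s (constant).
|v_y| at impact = √((42.681)² + 2×9.8×56.57) = 54.134 m/s.
Speed = √(56.639² + 54.134²) = 78.35 m/s; angle = arctan(54.134/56.639) = 43.70° below horizontal.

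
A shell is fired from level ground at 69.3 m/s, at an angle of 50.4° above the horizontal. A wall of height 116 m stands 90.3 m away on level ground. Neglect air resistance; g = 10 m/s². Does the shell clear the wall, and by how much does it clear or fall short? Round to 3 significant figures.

v_x = 69.3 cos 50.4° = 44.17 m/s; v_y0 = 69.3 sin 50.4° = 53.40 m/s.
Time to reach the wall: t = 90.3 / 44.17 = 2.044 s.
Height at that point: y = 53.40×2.044 − 5.000×2.044² = 88.26 m.
That is 116 − 88.26 = 27.7 m below the top of the wall, so the shell does not clear it.

No — it falls 27.7 m short of clearing the wall.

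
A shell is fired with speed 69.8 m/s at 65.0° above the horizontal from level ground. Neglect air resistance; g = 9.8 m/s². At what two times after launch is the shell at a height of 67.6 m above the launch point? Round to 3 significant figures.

1.18 s and 11.7 s

v_y0 = 69.8 sin 65.0° = 63.26 m/s.
Set y = v_y0 t − ½ g t² = 67.6: 4.900 t² − 63.26 t + 67.6 = 0.
t = [63.26 ± √(4002 − 1325)] / 9.8 = (63.26 ± 51.74) / 9.8, giving t = 1.18 s or t = 11.7 s.
So the shell is at 67.6 m at t = 1.18 s (rising) and t = 11.7 s (falling).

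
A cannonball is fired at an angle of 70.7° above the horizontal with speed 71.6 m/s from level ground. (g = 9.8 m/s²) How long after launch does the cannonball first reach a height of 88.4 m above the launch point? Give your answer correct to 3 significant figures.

v_y0 = 71.6 sin 70.7° = 67.58 m/s.
Set y = v_y0 t − ½ g t² = 88.4: 4.900 t² − 67.58 t + 88.4 = 0.
t = [67.58 ± √(4567 − 1733)] / 9.8 = (67.58 ± 53.24) / 9.8, giving t = 1.46 s or t = 12.3 s.
The cannonball is on the way up at the first time, so t = 1.46 s.

1.46 s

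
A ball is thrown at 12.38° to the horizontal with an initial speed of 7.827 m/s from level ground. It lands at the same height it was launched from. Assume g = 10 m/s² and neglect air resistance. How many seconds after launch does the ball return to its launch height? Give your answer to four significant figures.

0.3356 s

Vertical component: v_y = 7.827 sin 12.38° = 1.6781 m/s.
For a projectile landing at launch height, time of flight is t = 2 v_y / g = 2 × 1.6781 / 10 = 0.3356 s.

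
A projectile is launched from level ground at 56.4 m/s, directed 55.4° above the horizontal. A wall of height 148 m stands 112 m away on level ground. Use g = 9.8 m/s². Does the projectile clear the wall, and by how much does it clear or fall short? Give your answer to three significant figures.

No — it falls 45.6 m short of clearing the wall.

v_x = 56.4 cos 55.4° = 32.03 m/s; v_y0 = 56.4 sin 55.4° = 46.42 m/s.
Time to reach the wall: t = 112 / 32.03 = 3.497 s.
Height at that point: y = 46.42×3.497 − 4.900×3.497² = 102.4 m.
That is 148 − 102.4 = 45.6 m below the top of the wall, so the projectile does not clear it.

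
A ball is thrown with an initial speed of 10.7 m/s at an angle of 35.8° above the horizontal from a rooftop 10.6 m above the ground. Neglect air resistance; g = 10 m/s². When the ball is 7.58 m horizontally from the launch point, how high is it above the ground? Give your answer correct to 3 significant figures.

12.3 m

v_x = 10.7 cos 35.8° = 8.678 m/s, v_y0 = 10.7 sin 35.8° = 6.259 m/s.
Time to reach x = 7.58 m: t = x / v_x = 7.58 / 8.678 = 0.8735 s.
y = 10.6 + v_y0 t − ½ g t² = 10.6 + 6.259×0.8735 − 5.000×0.8735² = 12.3 m.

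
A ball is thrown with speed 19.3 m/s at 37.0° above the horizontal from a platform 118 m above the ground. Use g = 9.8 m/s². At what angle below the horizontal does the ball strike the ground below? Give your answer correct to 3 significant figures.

72.7°

v_x = 19.3 cos 37.0° = 15.41 m/s.
At impact |v_y| = √(v_y0² + 2 g h) = √(11.62² + 2×9.8×118) = 49.48 m/s.
Angle below horizontal = arctan(|v_y| / v_x) = arctan(49.48 / 15.41) = 72.7°.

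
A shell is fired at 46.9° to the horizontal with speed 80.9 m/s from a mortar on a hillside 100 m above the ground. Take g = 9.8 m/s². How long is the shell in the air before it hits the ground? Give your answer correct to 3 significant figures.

13.6 s

Vertical component: v_y = 80.9 sin 46.9° = 59.07 m/s.
Taking up as positive with launch at y = 100 m, landing at y = 0: 0 = 100 + 59.07 t − ½(9.8) t².
Solving 4.900 t² − 59.07 t − 100 = 0 gives t = [59.07 + √(59.07² + 4·4.900·100)] / 9.800 = 13.6 s.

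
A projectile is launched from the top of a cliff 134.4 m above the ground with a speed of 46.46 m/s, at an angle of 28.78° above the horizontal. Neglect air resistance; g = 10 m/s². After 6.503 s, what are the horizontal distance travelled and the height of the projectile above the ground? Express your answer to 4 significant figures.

v_x = 46.46 cos 28.78° = 40.721 m/s; v_y0 = 46.46 sin 28.78° = 22.368 m/s.
x = v_x t = 40.721 × 6.503 = 264.8 m.
y = 134.4 + v_y0 t − ½ g t² = 68.41 m.

x = 264.8 m, y = 68.41 m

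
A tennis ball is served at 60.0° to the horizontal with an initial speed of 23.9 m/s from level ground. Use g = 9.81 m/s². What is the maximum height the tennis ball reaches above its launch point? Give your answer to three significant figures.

Vertical component of launch velocity: v_y = 23.9 sin 60.0° = 20.70 m/s.
At the highest point the vertical velocity is zero, so v_y² = 2 g h_max.
h_max = (20.70)² / (2 × 9.81) = 428.5 / 19.62 = 21.8 m.

21.8 m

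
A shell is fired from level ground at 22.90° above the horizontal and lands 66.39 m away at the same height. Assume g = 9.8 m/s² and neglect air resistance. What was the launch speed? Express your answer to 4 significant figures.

On level ground, R = v₀² sin(2θ) / g, so v₀ = √(R g / sin 2θ).
sin(2 × 22.90°) = 0.7169.
v₀ = √(66.39 × 9.8 / 0.7169) = √907.55 = 30.13 m/s.

30.13 m/s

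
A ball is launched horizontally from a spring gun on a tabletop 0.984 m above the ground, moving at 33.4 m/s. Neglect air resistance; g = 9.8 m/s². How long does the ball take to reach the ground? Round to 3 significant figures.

The horizontal speed doesn't affect the fall. With v_y0 = 0, h = ½ g t².
t = √(2 × 0.984 / 9.8) = √0.2008 = 0.448 s.

0.448 s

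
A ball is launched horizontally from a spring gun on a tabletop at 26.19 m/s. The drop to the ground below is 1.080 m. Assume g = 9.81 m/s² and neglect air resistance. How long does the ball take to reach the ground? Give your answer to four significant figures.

0.4692 s

The horizontal speed doesn't affect the fall. With v_y0 = 0, h = ½ g t².
t = √(2 × 1.080 / 9.81) = √0.22018 = 0.4692 s.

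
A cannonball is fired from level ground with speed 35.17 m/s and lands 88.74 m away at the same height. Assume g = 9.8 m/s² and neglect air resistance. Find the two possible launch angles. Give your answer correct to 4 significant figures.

Level-ground range: R = v₀² sin(2θ)/g ⇒ sin 2θ = R g / v₀² = 88.74×9.8/35.17² = 0.7031.
2θ = arcsin(0.7031) = 44.676° or 180° − 44.676° = 135.324°.
So θ = 22.34° or θ = 67.66°.

22.34° and 67.66°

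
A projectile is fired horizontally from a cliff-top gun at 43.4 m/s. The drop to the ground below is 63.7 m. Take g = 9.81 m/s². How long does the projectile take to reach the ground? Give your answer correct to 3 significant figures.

The horizontal speed doesn't affect the fall. With v_y0 = 0, h = ½ g t².
t = √(2 × 63.7 / 9.81) = √12.99 = 3.60 s.

3.60 s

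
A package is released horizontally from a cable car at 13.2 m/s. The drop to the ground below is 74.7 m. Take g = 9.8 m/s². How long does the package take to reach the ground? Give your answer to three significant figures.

The horizontal speed doesn't affect the fall. With v_y0 = 0, h = ½ g t².
t = √(2 × 74.7 / 9.8) = √15.24 = 3.90 s.

3.90 s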